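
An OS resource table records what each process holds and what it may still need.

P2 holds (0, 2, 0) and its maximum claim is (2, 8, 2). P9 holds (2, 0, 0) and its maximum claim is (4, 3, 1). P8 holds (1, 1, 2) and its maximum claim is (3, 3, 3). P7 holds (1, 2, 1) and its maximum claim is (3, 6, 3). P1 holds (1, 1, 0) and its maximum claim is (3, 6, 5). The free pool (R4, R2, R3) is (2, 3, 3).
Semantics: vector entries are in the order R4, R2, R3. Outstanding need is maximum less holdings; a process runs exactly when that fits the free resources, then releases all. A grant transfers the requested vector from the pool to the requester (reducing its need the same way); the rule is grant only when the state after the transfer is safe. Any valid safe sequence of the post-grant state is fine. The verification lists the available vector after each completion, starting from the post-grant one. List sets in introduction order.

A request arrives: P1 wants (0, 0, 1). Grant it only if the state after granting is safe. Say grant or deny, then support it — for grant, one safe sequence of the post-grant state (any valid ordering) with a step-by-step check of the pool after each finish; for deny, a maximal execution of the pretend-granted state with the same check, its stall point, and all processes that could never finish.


GRANT — the state after the grant stays safe, e.g. via P8, P7, P2, P9, P1.
Key observation: the transfer keeps a workable pool ((2, 3, 2)); P8 starts the safe sequence.
Step-by-step check of the post-grant state:
  pool = (2, 3, 2)
  run P8 (needs (2, 2, 1), free (2, 3, 2)); after release of (1, 1, 2) the pool is (3, 4, 4)
  run P7 (needs (2, 4, 2), free (3, 4, 4)); after release of (1, 2, 1) the pool is (4, 6, 5)
  run P2 (needs (2, 6, 2), free (4, 6, 5)); after release of (0, 2, 0) the pool is (4, 8, 5)
  run P9 (needs (2, 3, 1), free (4, 8, 5)); after release of (2, 0, 0) the pool is (6, 8, 5)
  run P1 (needs (2, 5, 4), free (6, 8, 5)); after release of (1, 1, 1) the pool is (7, 9, 6)


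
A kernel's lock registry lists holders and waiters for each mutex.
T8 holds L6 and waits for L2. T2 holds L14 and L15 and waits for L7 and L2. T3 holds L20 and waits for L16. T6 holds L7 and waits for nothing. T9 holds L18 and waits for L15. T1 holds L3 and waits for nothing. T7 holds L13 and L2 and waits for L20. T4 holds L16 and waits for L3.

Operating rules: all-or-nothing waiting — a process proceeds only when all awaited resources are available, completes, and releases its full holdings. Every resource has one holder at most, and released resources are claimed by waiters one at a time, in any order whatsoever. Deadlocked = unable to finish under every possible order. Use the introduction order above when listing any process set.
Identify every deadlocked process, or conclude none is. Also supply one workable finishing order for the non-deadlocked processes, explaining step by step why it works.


Nothing here is deadlocked.
Key observation: all waits point, directly or indirectly, at processes that can finish, so nothing is permanently blocked.
A valid finishing order for the others: T1, T4, T3, T7, T6, T2, T9, T8.
Check, step by step:
  T1 waits on nothing -> runs at once and releases L3
  T4: everything it awaited (L3) is free; runs, freeing L16
  T3: everything it awaited (L16) is free; runs, freeing L20
  T7: everything it awaited (L20) is free; runs, freeing L13 and L2
  T6 waits on nothing -> runs at once and releases L7
  T2: everything it awaited (L7 and L2) is free; runs, freeing L14 and L15
  T9: everything it awaited (L15) is free; runs, freeing L18
  T8: everything it awaited (L2) is free; runs, freeing L6


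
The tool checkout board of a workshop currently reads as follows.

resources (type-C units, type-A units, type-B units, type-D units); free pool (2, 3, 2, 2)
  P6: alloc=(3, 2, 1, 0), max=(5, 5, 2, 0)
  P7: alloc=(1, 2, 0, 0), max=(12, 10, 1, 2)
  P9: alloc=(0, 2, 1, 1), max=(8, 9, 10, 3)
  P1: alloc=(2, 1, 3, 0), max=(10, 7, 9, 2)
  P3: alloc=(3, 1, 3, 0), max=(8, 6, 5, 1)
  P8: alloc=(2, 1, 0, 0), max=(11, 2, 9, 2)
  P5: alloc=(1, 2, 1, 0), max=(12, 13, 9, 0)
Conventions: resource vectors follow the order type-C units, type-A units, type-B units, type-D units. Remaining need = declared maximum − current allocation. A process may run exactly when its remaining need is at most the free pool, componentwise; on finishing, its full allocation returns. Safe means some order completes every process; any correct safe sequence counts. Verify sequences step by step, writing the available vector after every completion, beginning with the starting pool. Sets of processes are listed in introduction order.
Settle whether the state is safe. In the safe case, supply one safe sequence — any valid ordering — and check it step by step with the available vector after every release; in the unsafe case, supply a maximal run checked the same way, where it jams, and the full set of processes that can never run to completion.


SAFE, for example via the order P6, P3, P1, P8, P9, P7, P5.
Key observation: the first exact fit in this order is P6 — it needs (2, 3, 1, 0) with (2, 3, 2, 2) free, meeting a requested resource to the last unit.
Check, step by step:
  pool = (2, 3, 2, 2)
  P6 needs (2, 3, 1, 0) <= (2, 3, 2, 2) -> finishes; pool += (3, 2, 1, 0) = (5, 5, 3, 2)
  P3 needs (5, 5, 2, 1) <= (5, 5, 3, 2) -> finishes; pool += (3, 1, 3, 0) = (8, 6, 6, 2)
  P1 needs (8, 6, 6, 2) <= (8, 6, 6, 2) -> finishes; pool += (2, 1, 3, 0) = (10, 7, 9, 2)
  P8 needs (9, 1, 9, 2) <= (10, 7, 9, 2) -> finishes; pool += (2, 1, 0, 0) = (12, 8, 9, 2)
  P9 needs (8, 7, 9, 2) <= (12, 8, 9, 2) -> finishes; pool += (0, 2, 1, 1) = (12, 10, 10, 3)
  P7 needs (11, 8, 1, 2) <= (12, 10, 10, 3) -> finishes; pool += (1, 2, 0, 0) = (13, 12, 10, 3)
  P5 needs (11, 11, 8, 0) <= (13, 12, 10, 3) -> finishes; pool += (1, 2, 1, 0) = (14, 14, 11, 3)


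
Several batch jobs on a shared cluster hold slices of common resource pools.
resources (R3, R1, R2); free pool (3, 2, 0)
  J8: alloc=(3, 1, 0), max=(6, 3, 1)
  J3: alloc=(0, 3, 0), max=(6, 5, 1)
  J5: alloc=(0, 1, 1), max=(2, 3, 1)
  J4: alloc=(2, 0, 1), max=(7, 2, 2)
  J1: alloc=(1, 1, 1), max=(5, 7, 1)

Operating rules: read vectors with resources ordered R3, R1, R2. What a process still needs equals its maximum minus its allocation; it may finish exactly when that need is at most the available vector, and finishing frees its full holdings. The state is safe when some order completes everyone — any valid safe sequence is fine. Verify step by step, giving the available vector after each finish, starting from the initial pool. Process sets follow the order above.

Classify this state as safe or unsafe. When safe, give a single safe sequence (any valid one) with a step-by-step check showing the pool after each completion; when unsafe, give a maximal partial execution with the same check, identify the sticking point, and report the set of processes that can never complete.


SAFE, for example via the order J5, J8, J3, J4, J1.
Key observation: at J5 the run first touches a limit — (2, 2, 0) against (3, 2, 0), exact on a resource it actually requests.
Check, step by step:
  pool = (3, 2, 0)
  run J5 (needs (2, 2, 0), free (3, 2, 0)); after release of (0, 1, 1) the pool is (3, 3, 1)
  run J8 (needs (3, 2, 1), free (3, 3, 1)); after release of (3, 1, 0) the pool is (6, 4, 1)
  run J3 (needs (6, 2, 1), free (6, 4, 1)); after release of (0, 3, 0) the pool is (6, 7, 1)
  run J4 (needs (5, 2, 1), free (6, 7, 1)); after release of (2, 0, 1) the pool is (8, 7, 2)
  run J1 (needs (4, 6, 0), free (8, 7, 2)); after release of (1, 1, 1) the pool is (9, 8, 3)


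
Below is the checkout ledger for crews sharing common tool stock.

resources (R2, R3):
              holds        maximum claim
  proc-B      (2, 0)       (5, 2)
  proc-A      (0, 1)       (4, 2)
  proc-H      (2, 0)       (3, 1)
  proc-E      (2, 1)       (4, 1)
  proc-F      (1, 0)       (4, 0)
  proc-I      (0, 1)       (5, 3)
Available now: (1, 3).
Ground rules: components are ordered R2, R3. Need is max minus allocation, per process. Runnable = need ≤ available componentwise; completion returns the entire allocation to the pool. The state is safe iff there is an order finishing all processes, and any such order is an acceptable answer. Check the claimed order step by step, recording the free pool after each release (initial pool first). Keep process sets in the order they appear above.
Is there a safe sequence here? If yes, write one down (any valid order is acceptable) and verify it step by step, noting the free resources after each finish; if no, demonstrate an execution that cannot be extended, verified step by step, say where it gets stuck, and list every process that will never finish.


SAFE — a valid safe sequence is proc-H, proc-F, proc-B, proc-I, proc-E, proc-A.
Key observation: at proc-H the run first touches a limit — (1, 1) against (1, 3), exact on a resource it actually requests.
Verifying each step:
  pool = (1, 3)
  proc-H: need (1, 1) fits (1, 3); releases (2, 0), pool now (3, 3)
  proc-F: need (3, 0) fits (3, 3); releases (1, 0), pool now (4, 3)
  proc-B: need (3, 2) fits (4, 3); releases (2, 0), pool now (6, 3)
  proc-I: need (5, 2) fits (6, 3); releases (0, 1), pool now (6, 4)
  proc-E: need (2, 0) fits (6, 4); releases (2, 1), pool now (8, 5)
  proc-A: need (4, 1) fits (8, 5); releases (0, 1), pool now (8, 6)


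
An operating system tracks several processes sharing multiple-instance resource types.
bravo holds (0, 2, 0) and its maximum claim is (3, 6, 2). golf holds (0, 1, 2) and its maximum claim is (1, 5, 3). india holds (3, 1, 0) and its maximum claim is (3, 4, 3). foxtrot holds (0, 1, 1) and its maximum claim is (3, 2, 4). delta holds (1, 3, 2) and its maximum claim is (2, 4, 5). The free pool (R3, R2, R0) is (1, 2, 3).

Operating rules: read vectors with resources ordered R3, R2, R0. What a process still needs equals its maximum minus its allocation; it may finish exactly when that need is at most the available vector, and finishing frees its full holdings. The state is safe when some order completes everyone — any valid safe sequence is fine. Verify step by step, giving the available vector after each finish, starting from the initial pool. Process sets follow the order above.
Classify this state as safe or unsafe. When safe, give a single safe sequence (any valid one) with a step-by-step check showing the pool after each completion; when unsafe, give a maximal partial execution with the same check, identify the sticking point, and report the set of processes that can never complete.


SAFE — a valid safe sequence is delta, india, golf, foxtrot, bravo.
Key observation: reading the order forward, delta is the first process whose need (1, 1, 3) meets the free pool (1, 2, 3) exactly on a resource it requests.
Verifying each step:
  pool = (1, 2, 3)
  delta needs (1, 1, 3) <= (1, 2, 3) -> finishes; pool += (1, 3, 2) = (2, 5, 5)
  india needs (0, 3, 3) <= (2, 5, 5) -> finishes; pool += (3, 1, 0) = (5, 6, 5)
  golf needs (1, 4, 1) <= (5, 6, 5) -> finishes; pool += (0, 1, 2) = (5, 7, 7)
  foxtrot needs (3, 1, 3) <= (5, 7, 7) -> finishes; pool += (0, 1, 1) = (5, 8, 8)
  bravo needs (3, 4, 2) <= (5, 8, 8) -> finishes; pool += (0, 2, 0) = (5, 10, 8)


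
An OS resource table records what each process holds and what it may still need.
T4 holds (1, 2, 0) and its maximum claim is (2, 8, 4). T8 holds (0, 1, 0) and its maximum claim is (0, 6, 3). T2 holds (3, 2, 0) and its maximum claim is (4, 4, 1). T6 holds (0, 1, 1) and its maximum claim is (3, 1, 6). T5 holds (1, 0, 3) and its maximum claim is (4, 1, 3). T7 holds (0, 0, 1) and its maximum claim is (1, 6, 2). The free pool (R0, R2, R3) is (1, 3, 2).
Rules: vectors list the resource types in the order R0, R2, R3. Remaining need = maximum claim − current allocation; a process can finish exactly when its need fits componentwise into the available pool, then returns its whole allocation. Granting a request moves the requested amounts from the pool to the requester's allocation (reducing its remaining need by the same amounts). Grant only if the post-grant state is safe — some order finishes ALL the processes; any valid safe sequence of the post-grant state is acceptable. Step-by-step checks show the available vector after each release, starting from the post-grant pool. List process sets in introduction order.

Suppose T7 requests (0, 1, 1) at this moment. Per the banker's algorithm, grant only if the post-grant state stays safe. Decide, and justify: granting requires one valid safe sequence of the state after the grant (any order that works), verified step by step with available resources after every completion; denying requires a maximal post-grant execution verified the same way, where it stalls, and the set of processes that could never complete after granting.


DENY. Granting would leave the state unsafe.
Key observation: after T2, T5 the pool peaks at (5, 4, 4), and each blocked process is short somewhere: T4 on R2; T8 on R2; T6 on R3; T7 on R2.
On the post-grant state, T2, T5 is a maximal run — nothing extends it. Step-by-step check:
  pool = (1, 2, 1)
  T2 needs (1, 2, 1) <= (1, 2, 1) -> finishes; pool += (3, 2, 0) = (4, 4, 1)
  T5 needs (3, 1, 0) <= (4, 4, 1) -> finishes; pool += (1, 0, 3) = (5, 4, 4)
  T4 still needs (1, 6, 4) but only (5, 4, 4) is free — short on R2
  T8 still needs (0, 5, 3) but only (5, 4, 4) is free — short on R2
  T6 still needs (3, 0, 5) but only (5, 4, 4) is free — short on R3
  T7 still needs (1, 5, 0) but only (5, 4, 4) is free — short on R2
Post-grant, the permanently blocked set is T4, T8, T6 and T7.


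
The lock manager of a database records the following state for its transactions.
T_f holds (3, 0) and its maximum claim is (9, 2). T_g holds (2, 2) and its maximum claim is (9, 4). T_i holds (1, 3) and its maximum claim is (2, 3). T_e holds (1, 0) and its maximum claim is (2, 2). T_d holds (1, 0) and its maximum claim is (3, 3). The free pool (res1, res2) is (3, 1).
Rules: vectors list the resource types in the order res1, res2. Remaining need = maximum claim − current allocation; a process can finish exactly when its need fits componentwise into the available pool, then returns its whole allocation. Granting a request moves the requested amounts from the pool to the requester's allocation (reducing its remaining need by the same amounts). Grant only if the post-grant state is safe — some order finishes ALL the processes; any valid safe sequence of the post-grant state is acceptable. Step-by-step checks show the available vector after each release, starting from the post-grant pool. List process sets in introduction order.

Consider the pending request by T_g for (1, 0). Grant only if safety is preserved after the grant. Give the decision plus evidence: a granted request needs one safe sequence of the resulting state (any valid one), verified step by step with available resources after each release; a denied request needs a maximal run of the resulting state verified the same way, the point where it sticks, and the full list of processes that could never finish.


DENY — the pretend-granted state is unsafe.
Key observation: even finishing T_i, T_e, T_d leaves just (5, 4) free — too little res1 for any of the remaining processes.
After a pretend grant, a maximal execution: T_i, T_e, T_d — then nothing else fits. Verifying each step:
  pool = (2, 1)
  T_i needs (1, 0) <= (2, 1) -> finishes; pool += (1, 3) = (3, 4)
  T_e needs (1, 2) <= (3, 4) -> finishes; pool += (1, 0) = (4, 4)
  T_d needs (2, 3) <= (4, 4) -> finishes; pool += (1, 0) = (5, 4)
  T_f still needs (6, 2) but only (5, 4) is free — short on res1
  T_g still needs (6, 2) but only (5, 4) is free — short on res1
Processes that could never finish after the grant: T_f and T_g.


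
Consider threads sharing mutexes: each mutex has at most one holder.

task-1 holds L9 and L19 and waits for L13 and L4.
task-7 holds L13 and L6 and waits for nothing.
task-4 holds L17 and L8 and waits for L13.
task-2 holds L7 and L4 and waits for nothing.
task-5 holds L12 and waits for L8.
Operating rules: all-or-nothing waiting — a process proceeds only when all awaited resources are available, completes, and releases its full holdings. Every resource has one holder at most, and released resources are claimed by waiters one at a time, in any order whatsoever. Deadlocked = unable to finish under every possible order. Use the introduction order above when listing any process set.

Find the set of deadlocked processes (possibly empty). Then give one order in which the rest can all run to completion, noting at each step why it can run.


No process is deadlocked.
Key observation: although several processes wait, no cycle exists — each chain bottoms out at a free runner.
One completion order for the rest: task-7, task-2, task-4, task-1, task-5.
Step-by-step check:
  task-7: no waits; runs immediately, freeing L13 and L6
  task-2: no waits; runs immediately, freeing L7 and L4
  task-4: everything it awaited (L13) is free; runs, freeing L17 and L8
  task-1: everything it awaited (L13 and L4) is free; runs, freeing L9 and L19
  task-5: everything it awaited (L8) is free; runs, freeing L12


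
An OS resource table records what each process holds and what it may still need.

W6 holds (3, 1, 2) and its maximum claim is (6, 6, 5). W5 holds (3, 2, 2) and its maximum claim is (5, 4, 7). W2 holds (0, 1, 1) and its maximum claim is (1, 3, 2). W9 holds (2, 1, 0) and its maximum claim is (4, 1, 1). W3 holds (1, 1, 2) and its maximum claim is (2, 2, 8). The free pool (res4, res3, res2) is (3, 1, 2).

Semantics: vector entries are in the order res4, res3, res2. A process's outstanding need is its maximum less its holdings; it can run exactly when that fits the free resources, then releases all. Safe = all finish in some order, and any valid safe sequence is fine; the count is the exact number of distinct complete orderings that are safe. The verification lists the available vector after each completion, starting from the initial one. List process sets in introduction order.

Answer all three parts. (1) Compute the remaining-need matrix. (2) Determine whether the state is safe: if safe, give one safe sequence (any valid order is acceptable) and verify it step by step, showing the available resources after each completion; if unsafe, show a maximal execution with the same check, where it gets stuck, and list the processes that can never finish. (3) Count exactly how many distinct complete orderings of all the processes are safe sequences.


(1) Outstanding need per process (order res4, res3, res2):
  W6: (3, 5, 3)
  W5: (2, 2, 5)
  W2: (1, 2, 1)
  W9: (2, 0, 1)
  W3: (1, 1, 6)
(2) UNSAFE.
Key observation: after W9, W2 the pool peaks at (5, 3, 3), and each blocked process is short somewhere: W6 on res3; W5 on res2; W3 on res2.
The run W9, W2 cannot be extended any further. Check, step by step:
  pool = (3, 1, 2)
  W9: need (2, 0, 1) fits (3, 1, 2); releases (2, 1, 0), pool now (5, 2, 2)
  W2: need (1, 2, 1) fits (5, 2, 2); releases (0, 1, 1), pool now (5, 3, 3)
  W6 still needs (3, 5, 3) but only (5, 3, 3) is free — short on res3
  W5 still needs (2, 2, 5) but only (5, 3, 3) is free — short on res2
  W3 still needs (1, 1, 6) but only (5, 3, 3) is free — short on res2
Never able to finish: W6, W5 and W3.
(3) The exact count: 0 of the possible complete orderings are safe sequences.


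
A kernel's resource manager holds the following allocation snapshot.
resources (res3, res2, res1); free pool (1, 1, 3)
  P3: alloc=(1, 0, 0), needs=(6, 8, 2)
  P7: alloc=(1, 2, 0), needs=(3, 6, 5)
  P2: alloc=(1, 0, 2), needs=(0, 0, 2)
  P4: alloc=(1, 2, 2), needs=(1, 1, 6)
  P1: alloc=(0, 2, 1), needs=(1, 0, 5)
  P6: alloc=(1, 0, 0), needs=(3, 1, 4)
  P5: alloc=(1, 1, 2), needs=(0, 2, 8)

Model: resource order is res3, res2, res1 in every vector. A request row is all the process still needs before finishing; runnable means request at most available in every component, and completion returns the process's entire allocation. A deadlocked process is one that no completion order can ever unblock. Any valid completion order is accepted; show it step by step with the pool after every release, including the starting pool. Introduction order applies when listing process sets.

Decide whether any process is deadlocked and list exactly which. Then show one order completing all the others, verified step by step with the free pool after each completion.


No process is deadlocked.
Key observation: beginning at P2, releases accumulate fast enough that every process eventually fits.
A valid finishing order for the others: P2, P1, P4, P5, P6, P7, P3. Step-by-step check:
  pool = (1, 1, 3)
  P2 needs (0, 0, 2) <= (1, 1, 3) -> finishes; pool += (1, 0, 2) = (2, 1, 5)
  P1 needs (1, 0, 5) <= (2, 1, 5) -> finishes; pool += (0, 2, 1) = (2, 3, 6)
  P4 needs (1, 1, 6) <= (2, 3, 6) -> finishes; pool += (1, 2, 2) = (3, 5, 8)
  P5 needs (0, 2, 8) <= (3, 5, 8) -> finishes; pool += (1, 1, 2) = (4, 6, 10)
  P6 needs (3, 1, 4) <= (4, 6, 10) -> finishes; pool += (1, 0, 0) = (5, 6, 10)
  P7 needs (3, 6, 5) <= (5, 6, 10) -> finishes; pool += (1, 2, 0) = (6, 8, 10)
  P3 needs (6, 8, 2) <= (6, 8, 10) -> finishes; pool += (1, 0, 0) = (7, 8, 10)


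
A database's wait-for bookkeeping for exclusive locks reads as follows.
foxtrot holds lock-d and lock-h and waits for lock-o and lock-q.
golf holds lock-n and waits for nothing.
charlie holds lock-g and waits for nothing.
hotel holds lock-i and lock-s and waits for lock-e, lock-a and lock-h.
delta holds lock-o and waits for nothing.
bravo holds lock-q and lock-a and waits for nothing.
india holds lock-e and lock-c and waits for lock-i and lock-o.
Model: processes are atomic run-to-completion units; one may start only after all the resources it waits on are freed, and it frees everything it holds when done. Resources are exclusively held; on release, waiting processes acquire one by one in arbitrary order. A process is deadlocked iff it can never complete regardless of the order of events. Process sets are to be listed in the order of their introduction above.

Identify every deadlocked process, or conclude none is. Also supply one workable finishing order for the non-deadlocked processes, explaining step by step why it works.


Deadlocked set: hotel and india.
Key observation: nobody on the ring hotel -> india -> hotel can start until another member finishes, which never happens; no other process is dragged down with it.
One completion order for the rest: delta, charlie, golf, bravo, foxtrot.
Step-by-step check:
  delta waits on nothing -> runs at once and releases lock-o
  charlie waits on nothing -> runs at once and releases lock-g
  golf waits on nothing -> runs at once and releases lock-n
  bravo waits on nothing -> runs at once and releases lock-q and lock-a
  run foxtrot (all its waits — lock-o and lock-q — are resolved); releases lock-d and lock-h


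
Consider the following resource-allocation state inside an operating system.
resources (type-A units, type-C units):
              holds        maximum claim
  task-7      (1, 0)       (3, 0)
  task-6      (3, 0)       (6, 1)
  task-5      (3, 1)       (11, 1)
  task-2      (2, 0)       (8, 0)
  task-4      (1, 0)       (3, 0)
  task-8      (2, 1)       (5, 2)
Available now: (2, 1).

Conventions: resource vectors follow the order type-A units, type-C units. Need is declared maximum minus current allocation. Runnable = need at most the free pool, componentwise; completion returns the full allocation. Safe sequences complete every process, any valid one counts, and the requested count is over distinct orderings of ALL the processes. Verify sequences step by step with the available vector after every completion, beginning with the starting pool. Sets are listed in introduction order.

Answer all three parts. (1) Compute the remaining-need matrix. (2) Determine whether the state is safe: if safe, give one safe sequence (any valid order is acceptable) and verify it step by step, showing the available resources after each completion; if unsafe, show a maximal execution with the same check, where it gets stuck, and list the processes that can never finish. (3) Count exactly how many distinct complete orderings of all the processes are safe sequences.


(1) Outstanding need per process (order type-A units, type-C units):
  task-7: (2, 0)
  task-6: (3, 1)
  task-5: (8, 0)
  task-2: (6, 0)
  task-4: (2, 0)
  task-8: (3, 1)
(2) The state is SAFE; one workable sequence: task-7, task-6, task-8, task-5, task-4, task-2.
Key observation: reading the order forward, task-7 is the first process whose need (2, 0) meets the free pool (2, 1) exactly on a resource it requests.
Walking it through:
  pool = (2, 1)
  run task-7 (needs (2, 0), free (2, 1)); after release of (1, 0) the pool is (3, 1)
  run task-6 (needs (3, 1), free (3, 1)); after release of (3, 0) the pool is (6, 1)
  run task-8 (needs (3, 1), free (6, 1)); after release of (2, 1) the pool is (8, 2)
  run task-5 (needs (8, 0), free (8, 2)); after release of (3, 1) the pool is (11, 3)
  run task-4 (needs (2, 0), free (11, 3)); after release of (1, 0) the pool is (12, 3)
  run task-2 (needs (6, 0), free (12, 3)); after release of (2, 0) the pool is (14, 3)
(3) Precisely 68 of the possible complete orderings are safe sequences.


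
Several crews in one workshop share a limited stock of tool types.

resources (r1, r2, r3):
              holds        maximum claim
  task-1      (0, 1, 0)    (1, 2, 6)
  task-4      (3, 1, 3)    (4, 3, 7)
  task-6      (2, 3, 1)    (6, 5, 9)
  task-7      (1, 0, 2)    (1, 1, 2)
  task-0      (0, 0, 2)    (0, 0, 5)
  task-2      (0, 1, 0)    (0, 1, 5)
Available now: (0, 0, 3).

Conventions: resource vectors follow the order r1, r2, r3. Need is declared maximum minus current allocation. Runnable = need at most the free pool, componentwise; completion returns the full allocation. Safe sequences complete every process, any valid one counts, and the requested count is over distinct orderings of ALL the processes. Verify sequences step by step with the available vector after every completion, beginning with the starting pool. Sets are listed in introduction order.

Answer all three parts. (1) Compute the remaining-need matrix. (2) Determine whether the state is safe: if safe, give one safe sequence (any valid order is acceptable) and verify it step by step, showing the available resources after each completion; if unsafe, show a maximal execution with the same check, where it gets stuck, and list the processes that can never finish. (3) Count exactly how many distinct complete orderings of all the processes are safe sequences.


(1) Need matrix, components ordered r1, r2, r3:
  task-1: (1, 1, 6)
  task-4: (1, 2, 4)
  task-6: (4, 2, 8)
  task-7: (0, 1, 0)
  task-0: (0, 0, 3)
  task-2: (0, 0, 5)
(2) SAFE. One safe sequence: task-0, task-2, task-7, task-1, task-4, task-6.
Key observation: task-0 marks the first exact bind of the order: its need (0, 0, 3) fits the free (0, 0, 3) with zero slack on a requested resource.
Check, step by step:
  pool = (0, 0, 3)
  task-0: need (0, 0, 3) fits (0, 0, 3); releases (0, 0, 2), pool now (0, 0, 5)
  task-2: need (0, 0, 5) fits (0, 0, 5); releases (0, 1, 0), pool now (0, 1, 5)
  task-7: need (0, 1, 0) fits (0, 1, 5); releases (1, 0, 2), pool now (1, 1, 7)
  task-1: need (1, 1, 6) fits (1, 1, 7); releases (0, 1, 0), pool now (1, 2, 7)
  task-4: need (1, 2, 4) fits (1, 2, 7); releases (3, 1, 3), pool now (4, 3, 10)
  task-6: need (4, 2, 8) fits (4, 3, 10); releases (2, 3, 1), pool now (6, 6, 11)
(3) Precisely 1 of the possible complete orderings is a safe sequence.


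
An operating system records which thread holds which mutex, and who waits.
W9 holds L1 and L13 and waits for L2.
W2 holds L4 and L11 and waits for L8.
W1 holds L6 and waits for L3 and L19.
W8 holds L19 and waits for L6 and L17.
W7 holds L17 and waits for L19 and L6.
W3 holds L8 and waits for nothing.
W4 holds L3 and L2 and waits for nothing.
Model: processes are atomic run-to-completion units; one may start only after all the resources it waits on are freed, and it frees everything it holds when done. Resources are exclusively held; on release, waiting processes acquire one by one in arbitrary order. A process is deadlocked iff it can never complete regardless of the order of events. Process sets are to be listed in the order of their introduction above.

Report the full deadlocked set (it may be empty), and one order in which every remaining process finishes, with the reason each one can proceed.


Deadlocked: W1, W8 and W7.
Key observation: along W1 -> W8 -> W1, each member waits on what the next one holds — a deadlock; W7 is caught in further circular waits.
A valid finishing order for the others: W4, W3, W2, W9.
Verifying each step:
  W4 waits on nothing -> runs at once and releases L3 and L2
  W3 waits on nothing -> runs at once and releases L8
  W2 waits on L8 — all released -> runs and releases L4 and L11
  W9 waits on L2 — all released -> runs and releases L1 and L13


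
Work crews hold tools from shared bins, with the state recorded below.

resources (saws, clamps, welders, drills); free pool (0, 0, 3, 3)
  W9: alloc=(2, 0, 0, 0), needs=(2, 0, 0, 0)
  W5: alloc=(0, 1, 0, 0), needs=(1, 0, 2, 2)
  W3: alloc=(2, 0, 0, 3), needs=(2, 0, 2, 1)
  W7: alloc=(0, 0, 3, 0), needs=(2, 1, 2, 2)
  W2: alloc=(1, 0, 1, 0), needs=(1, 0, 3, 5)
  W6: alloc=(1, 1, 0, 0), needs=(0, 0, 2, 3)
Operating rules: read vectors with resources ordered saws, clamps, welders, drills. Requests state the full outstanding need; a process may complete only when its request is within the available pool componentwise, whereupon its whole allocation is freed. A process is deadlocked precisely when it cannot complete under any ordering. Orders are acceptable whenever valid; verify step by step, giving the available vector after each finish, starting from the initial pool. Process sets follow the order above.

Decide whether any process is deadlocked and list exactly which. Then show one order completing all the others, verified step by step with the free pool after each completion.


Deadlocked set: W9, W3, W7 and W2.
Key observation: after W6, W5 the pool peaks at (1, 2, 3, 3), and each blocked process is short somewhere: W9 on saws; W3 on saws; W7 on saws; W2 on drills.
One completion order for the rest: W6, W5. Step-by-step check:
  pool = (0, 0, 3, 3)
  W6: need (0, 0, 2, 3) fits (0, 0, 3, 3); releases (1, 1, 0, 0), pool now (1, 1, 3, 3)
  W5: need (1, 0, 2, 2) fits (1, 1, 3, 3); releases (0, 1, 0, 0), pool now (1, 2, 3, 3)
The blocked processes can never fit:
  blocked: W9 wants (2, 0, 0, 0), pool (1, 2, 3, 3) — not enough saws
  blocked: W3 wants (2, 0, 2, 1), pool (1, 2, 3, 3) — not enough saws
  blocked: W7 wants (2, 1, 2, 2), pool (1, 2, 3, 3) — not enough saws
  blocked: W2 wants (1, 0, 3, 5), pool (1, 2, 3, 3) — not enough drills


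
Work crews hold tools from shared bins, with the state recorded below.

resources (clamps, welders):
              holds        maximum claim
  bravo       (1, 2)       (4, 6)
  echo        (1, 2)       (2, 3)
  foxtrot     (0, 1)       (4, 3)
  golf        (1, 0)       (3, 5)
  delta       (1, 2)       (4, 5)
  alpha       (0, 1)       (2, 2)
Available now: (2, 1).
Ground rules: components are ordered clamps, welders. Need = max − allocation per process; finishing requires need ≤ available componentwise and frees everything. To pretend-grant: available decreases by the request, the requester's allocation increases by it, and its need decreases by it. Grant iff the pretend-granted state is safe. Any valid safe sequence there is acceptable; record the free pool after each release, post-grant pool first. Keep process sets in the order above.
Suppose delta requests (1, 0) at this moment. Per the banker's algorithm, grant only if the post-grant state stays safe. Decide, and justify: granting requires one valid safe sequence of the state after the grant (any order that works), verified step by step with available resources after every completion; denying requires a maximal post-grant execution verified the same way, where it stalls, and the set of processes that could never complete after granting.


GRANT: granting preserves safety; a valid post-grant sequence is echo, delta, foxtrot, golf, bravo, alpha.
Key observation: the grant leaves (1, 1) free — enough for echo, whose release restarts the cascade.
Step-by-step check of the post-grant state:
  pool = (1, 1)
  run echo (needs (1, 1), free (1, 1)); after release of (1, 2) the pool is (2, 3)
  run delta (needs (2, 3), free (2, 3)); after release of (2, 2) the pool is (4, 5)
  run foxtrot (needs (4, 2), free (4, 5)); after release of (0, 1) the pool is (4, 6)
  run golf (needs (2, 5), free (4, 6)); after release of (1, 0) the pool is (5, 6)
  run bravo (needs (3, 4), free (5, 6)); after release of (1, 2) the pool is (6, 8)
  run alpha (needs (2, 1), free (6, 8)); after release of (0, 1) the pool is (6, 9)


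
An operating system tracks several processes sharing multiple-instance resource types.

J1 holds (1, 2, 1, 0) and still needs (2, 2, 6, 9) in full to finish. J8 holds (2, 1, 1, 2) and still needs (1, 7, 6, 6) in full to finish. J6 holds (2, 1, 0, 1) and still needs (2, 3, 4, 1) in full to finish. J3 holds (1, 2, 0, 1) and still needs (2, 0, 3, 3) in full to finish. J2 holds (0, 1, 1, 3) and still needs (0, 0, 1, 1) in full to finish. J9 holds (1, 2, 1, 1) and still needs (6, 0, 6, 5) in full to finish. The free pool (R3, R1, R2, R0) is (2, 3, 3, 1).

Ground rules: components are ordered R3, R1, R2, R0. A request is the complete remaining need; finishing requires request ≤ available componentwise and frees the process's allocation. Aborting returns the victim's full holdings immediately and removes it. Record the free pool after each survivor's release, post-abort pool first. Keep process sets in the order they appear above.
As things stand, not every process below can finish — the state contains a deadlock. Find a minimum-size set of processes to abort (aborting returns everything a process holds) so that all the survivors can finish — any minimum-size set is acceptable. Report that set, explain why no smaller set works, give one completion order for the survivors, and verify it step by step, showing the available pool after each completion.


Abort J8 and J9.
Key observation: the deadlocked J1 becomes finishable only because J8 and J9 released (3, 3, 2, 3); it completes at step 4 below.
Why nothing smaller works — every single abort fails: J1 alone leaves J8 blocked (short on R2); J8 alone leaves J1 blocked (short on R2 and R0); J6 alone leaves J1 blocked (short on R2 and R0); J3 alone leaves J1 blocked (short on R2 and R0); J2 alone leaves J1 blocked (short on R2 and R0); J9 alone leaves J1 blocked (short on R2 and R0).
One survivor order: J3, J2, J6, J1. Verifying each step (post-abort pool first):
  pool = (5, 6, 5, 4)
  J3 needs (2, 0, 3, 3) <= (5, 6, 5, 4) -> finishes; pool += (1, 2, 0, 1) = (6, 8, 5, 5)
  J2 needs (0, 0, 1, 1) <= (6, 8, 5, 5) -> finishes; pool += (0, 1, 1, 3) = (6, 9, 6, 8)
  J6 needs (2, 3, 4, 1) <= (6, 9, 6, 8) -> finishes; pool += (2, 1, 0, 1) = (8, 10, 6, 9)
  J1 needs (2, 2, 6, 9) <= (8, 10, 6, 9) -> finishes; pool += (1, 2, 1, 0) = (9, 12, 7, 9)


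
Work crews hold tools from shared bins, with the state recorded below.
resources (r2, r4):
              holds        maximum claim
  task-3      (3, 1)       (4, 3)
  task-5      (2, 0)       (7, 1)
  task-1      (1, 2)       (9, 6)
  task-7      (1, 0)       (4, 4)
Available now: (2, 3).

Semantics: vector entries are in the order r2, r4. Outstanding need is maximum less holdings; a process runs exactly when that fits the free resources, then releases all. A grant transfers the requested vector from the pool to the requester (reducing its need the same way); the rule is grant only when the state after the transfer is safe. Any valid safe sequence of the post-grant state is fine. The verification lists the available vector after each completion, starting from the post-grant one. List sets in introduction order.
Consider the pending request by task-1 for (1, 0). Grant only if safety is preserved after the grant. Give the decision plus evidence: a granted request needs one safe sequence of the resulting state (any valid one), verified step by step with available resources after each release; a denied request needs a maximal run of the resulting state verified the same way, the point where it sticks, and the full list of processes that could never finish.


GRANT — the state after the grant stays safe, e.g. via task-3, task-7, task-5, task-1.
Key observation: the grant leaves (1, 3) free — enough for task-3, whose release restarts the cascade.
Step-by-step check of the post-grant state:
  pool = (1, 3)
  run task-3 (needs (1, 2), free (1, 3)); after release of (3, 1) the pool is (4, 4)
  run task-7 (needs (3, 4), free (4, 4)); after release of (1, 0) the pool is (5, 4)
  run task-5 (needs (5, 1), free (5, 4)); after release of (2, 0) the pool is (7, 4)
  run task-1 (needs (7, 4), free (7, 4)); after release of (2, 2) the pool is (9, 6)


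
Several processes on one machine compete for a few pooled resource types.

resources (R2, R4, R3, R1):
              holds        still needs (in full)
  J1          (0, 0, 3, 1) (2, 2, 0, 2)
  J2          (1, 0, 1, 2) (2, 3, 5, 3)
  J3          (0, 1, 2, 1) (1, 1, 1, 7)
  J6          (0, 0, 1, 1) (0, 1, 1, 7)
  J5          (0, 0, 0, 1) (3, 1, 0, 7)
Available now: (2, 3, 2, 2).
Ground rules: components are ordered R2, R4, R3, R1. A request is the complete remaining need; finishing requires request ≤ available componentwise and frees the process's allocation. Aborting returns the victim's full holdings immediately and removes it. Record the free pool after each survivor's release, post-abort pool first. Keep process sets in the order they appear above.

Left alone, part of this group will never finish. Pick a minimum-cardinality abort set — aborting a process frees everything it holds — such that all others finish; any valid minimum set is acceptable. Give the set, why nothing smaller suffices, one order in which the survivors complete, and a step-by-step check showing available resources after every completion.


Abort J6 and J5.
Key observation: no ordering could ever have run J3 before the abort of J6 and J5; with (0, 0, 1, 2) back in the pool it fits at step 3.
No one abort is enough; case by case: J1 alone leaves J3 blocked (short on R1); J2 alone leaves J3 blocked (short on R1); J3 alone leaves J6 blocked (short on R1); J6 alone leaves J3 blocked (short on R1); J5 alone leaves J3 blocked (short on R1).
The survivors complete as J1, J2, J3. Verifying each step (starting from the post-abort pool):
  pool = (2, 3, 3, 4)
  J1: need (2, 2, 0, 2) fits (2, 3, 3, 4); releases (0, 0, 3, 1), pool now (2, 3, 6, 5)
  J2: need (2, 3, 5, 3) fits (2, 3, 6, 5); releases (1, 0, 1, 2), pool now (3, 3, 7, 7)
  J3: need (1, 1, 1, 7) fits (3, 3, 7, 7); releases (0, 1, 2, 1), pool now (3, 4, 9, 8)


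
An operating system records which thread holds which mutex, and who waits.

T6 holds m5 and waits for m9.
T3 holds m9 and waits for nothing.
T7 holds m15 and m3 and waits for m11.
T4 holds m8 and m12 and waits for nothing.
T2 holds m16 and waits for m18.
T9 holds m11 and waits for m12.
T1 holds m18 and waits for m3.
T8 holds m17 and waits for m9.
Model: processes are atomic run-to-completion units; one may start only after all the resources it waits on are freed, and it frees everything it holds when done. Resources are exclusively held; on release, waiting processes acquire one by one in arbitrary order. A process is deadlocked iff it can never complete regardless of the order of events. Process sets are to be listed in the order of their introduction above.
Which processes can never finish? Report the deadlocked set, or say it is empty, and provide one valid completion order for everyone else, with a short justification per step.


Nothing here is deadlocked.
Key observation: although several processes wait, no cycle exists — each chain bottoms out at a free runner.
One completion order for the rest: T3, T4, T8, T9, T6, T7, T1, T2.
Step-by-step check:
  T3: no waits; runs immediately, freeing m9
  T4: no waits; runs immediately, freeing m8 and m12
  run T8 (all its waits — m9 — are resolved); releases m17
  run T9 (all its waits — m12 — are resolved); releases m11
  run T6 (all its waits — m9 — are resolved); releases m5
  run T7 (all its waits — m11 — are resolved); releases m15 and m3
  run T1 (all its waits — m3 — are resolved); releases m18
  run T2 (all its waits — m18 — are resolved); releases m16
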